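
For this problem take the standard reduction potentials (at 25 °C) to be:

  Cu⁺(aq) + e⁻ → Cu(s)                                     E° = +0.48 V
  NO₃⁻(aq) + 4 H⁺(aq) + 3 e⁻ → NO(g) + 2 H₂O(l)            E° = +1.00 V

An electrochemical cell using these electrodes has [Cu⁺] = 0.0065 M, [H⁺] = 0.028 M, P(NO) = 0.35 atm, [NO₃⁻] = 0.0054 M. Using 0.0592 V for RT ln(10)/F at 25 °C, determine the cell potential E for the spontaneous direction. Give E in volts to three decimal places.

+0.491 V

NO₃⁻/NO is the cathode (higher E°), Cu⁺/Cu the anode: E°cell = +1.00 − (+0.48) = +0.52 V, n = 3.
Overall: NO₃⁻(aq) + 4 H⁺(aq) + 3 Cu(s) → NO(g) + 2 H₂O(l) + 3 Cu⁺(aq)
Q = P(NO)·[Cu⁺]^3 / ([NO₃⁻]·[H⁺]^4); log Q = 1.462.
E = E° − (0.0592/n) log Q = +0.52 − (0.0592/3)(1.462) = +0.491 V.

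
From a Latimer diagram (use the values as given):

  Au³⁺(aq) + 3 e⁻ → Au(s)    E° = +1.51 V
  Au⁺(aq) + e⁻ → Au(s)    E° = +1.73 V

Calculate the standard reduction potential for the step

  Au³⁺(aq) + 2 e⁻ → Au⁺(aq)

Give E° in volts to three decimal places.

Sequential free energies add, so n₃E°₃ = n₁E°₁ + n₂E°₂.
With n₃ = 3, and the known step contributing 1×(+1.73) V, the unknown satisfies 2·E° = 3×(+1.51) − 1×(+1.73) = +2.800.
E° = +2.800 / 2 = +1.400 V.

+1.400 V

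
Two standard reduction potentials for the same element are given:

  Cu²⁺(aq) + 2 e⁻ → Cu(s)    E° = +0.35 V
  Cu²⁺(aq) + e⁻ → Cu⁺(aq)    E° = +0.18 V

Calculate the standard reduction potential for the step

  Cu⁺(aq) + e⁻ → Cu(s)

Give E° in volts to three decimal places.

Sequential free energies add, so n₃E°₃ = n₁E°₁ + n₂E°₂.
With n₃ = 2, and the known step contributing 1×(+0.18) V, the unknown satisfies 1·E° = 2×(+0.35) − 1×(+0.18) = +0.520.
E° = +0.520 / 1 = +0.520 V.

+0.520 V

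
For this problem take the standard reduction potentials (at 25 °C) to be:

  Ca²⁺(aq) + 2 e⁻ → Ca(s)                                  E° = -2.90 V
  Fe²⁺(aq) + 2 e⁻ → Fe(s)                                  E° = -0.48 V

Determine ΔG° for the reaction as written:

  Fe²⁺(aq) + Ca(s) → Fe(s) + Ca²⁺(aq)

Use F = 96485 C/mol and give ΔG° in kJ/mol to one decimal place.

-467.0 kJ/mol

As written, Fe²⁺/Fe is reduced (cathode) and Ca²⁺/Ca is oxidised (anode), so E°cell = (-0.48) − (-2.90) = +2.42 V.
Balancing electrons gives n = 2.
ΔG° = −nFE° = −(2)(96485)(+2.42) = -466,987 J = -467.0 kJ/mol.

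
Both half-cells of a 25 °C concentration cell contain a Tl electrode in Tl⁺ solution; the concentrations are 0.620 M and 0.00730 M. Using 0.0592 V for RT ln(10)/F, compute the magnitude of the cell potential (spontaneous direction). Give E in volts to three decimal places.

For a concentration cell E°cell = 0. The 0.620 M side is the cathode (reduction is favoured where [Tl⁺] is higher).
With n = 1, E = −(0.0592/1) log([Tl⁺]ₐₙ/[Tl⁺]꜀ₐₜ) = −(0.0592/1) log(0.0073/0.62) = −(0.0592/1)(-1.929) = +0.114 V.

+0.114 V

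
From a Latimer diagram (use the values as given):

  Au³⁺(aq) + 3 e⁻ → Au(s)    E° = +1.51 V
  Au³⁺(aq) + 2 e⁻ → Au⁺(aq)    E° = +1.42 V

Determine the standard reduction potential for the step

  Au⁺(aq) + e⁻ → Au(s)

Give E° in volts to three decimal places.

Sequential free energies add, so n₃E°₃ = n₁E°₁ + n₂E°₂.
With n₃ = 3, and the known step contributing 2×(+1.42) V, the unknown satisfies 1·E° = 3×(+1.51) − 2×(+1.42) = +1.690.
E° = +1.690 / 1 = +1.690 V.

+1.690 V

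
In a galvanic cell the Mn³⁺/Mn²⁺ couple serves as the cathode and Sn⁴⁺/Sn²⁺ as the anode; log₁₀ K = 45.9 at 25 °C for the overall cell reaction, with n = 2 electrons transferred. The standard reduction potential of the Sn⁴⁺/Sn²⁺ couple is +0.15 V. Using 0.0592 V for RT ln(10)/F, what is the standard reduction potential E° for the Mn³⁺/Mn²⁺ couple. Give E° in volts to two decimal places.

+1.51 V

E°cell = (0.0592/n)·log K = (0.0592/2)(45.9) = +1.359 V.
Since Mn³⁺/Mn²⁺ is the cathode and Sn⁴⁺/Sn²⁺ the anode, E°cell = E°(Mn³⁺/Mn²⁺) − E°(Sn⁴⁺/Sn²⁺).
So E°(Mn³⁺/Mn²⁺) = E°cell + E°(Sn⁴⁺/Sn²⁺) = +1.359 + (+0.15) = +1.51 V.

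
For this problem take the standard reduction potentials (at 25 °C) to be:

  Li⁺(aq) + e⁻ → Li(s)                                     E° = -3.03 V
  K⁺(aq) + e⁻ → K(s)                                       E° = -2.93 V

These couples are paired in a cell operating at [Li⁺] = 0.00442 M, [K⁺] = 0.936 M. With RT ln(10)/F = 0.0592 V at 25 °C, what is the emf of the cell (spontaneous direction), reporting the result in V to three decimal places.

+0.238 V

K⁺/K is the cathode (higher E°), Li⁺/Li the anode: E°cell = -2.93 − (-3.03) = +0.10 V, n = 1.
Overall: K⁺(aq) + Li(s) → K(s) + Li⁺(aq)
Q = [Li⁺] / ([K⁺]); log Q = -2.326.
E = E° − (0.0592/n) log Q = +0.10 − (0.0592/1)(-2.326) = +0.238 V.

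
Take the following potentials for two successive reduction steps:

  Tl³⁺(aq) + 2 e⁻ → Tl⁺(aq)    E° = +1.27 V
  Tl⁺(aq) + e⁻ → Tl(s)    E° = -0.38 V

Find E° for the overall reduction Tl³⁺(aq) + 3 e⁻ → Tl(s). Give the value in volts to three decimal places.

+0.720 V

Adding the free-energy changes (−nFE°) of the two steps gives −n₃FE°₃ = −n₁FE°₁ − n₂FE°₂.
E°₃ = (2×+1.27 + 1×-0.38) / 3 = (+2.160) / 3 = +0.720 V.
Simply averaging or adding the two E° values would be wrong; the electron-weighted sum is required.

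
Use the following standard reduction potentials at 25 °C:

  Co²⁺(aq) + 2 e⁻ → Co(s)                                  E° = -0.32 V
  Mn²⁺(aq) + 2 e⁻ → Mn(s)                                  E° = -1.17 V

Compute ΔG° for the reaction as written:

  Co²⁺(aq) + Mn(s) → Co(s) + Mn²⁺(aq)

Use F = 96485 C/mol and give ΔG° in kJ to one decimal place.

-164.0 kJ

As written, Co²⁺/Co is reduced (cathode) and Mn²⁺/Mn is oxidised (anode), so E°cell = (-0.32) − (-1.17) = +0.85 V.
Balancing electrons gives n = 2.
ΔG° = −nFE° = −(2)(96485)(+0.85) = -164,024 J = -164.0 kJ.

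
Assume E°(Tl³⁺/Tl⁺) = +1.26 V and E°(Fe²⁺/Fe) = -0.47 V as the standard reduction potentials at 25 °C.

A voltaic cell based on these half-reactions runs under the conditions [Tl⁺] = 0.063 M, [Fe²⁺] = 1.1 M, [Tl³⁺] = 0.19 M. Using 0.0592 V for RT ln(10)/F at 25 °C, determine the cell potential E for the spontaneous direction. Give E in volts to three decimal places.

+1.743 V

Tl³⁺/Tl⁺ is the cathode (higher E°), Fe²⁺/Fe the anode: E°cell = +1.26 − (-0.47) = +1.73 V, n = 2.
Overall: Tl³⁺(aq) + Fe(s) → Tl⁺(aq) + Fe²⁺(aq)
Q = [Tl⁺]·[Fe²⁺] / ([Tl³⁺]); log Q = -0.438.
E = E° − (0.0592/n) log Q = +1.73 − (0.0592/2)(-0.438) = +1.743 V.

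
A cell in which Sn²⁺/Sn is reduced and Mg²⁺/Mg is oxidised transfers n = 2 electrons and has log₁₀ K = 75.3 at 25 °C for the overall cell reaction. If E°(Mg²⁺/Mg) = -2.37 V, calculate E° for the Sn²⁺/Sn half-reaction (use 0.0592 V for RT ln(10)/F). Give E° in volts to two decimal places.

E°cell = (0.0592/n)·log K = (0.0592/2)(75.3) = +2.229 V.
Since Sn²⁺/Sn is the cathode and Mg²⁺/Mg the anode, E°cell = E°(Sn²⁺/Sn) − E°(Mg²⁺/Mg).
So E°(Sn²⁺/Sn) = E°cell + E°(Mg²⁺/Mg) = +2.229 + (-2.37) = -0.14 V.

-0.14 V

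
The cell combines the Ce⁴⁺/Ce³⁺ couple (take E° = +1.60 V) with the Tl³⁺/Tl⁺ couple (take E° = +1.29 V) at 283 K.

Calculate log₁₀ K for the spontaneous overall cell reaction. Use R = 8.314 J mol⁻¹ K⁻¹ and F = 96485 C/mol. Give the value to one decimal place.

11.0

Cathode: Ce⁴⁺/Ce³⁺; anode: Tl³⁺/Tl⁺. E°cell = (+1.60) − (+1.29) = +0.31 V, with n = 2.
ΔG° = −nFE° = −RT ln K, so ln K = nFE°/(RT) = (2)(96485)(+0.31) / ((8.314)(283)) = 25.425.
log₁₀ K = 25.425 / ln 10 = 11.0.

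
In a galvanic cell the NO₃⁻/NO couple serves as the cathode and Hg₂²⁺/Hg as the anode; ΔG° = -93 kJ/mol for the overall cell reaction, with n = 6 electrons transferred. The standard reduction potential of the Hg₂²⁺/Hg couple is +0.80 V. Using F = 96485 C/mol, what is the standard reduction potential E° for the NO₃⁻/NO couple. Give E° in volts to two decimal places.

E°cell = −ΔG°/(nF) = −(-93×10³)/((6)(96485)) = +0.161 V.
Since NO₃⁻/NO is the cathode and Hg₂²⁺/Hg the anode, E°cell = E°(NO₃⁻/NO) − E°(Hg₂²⁺/Hg).
So E°(NO₃⁻/NO) = E°cell + E°(Hg₂²⁺/Hg) = +0.161 + (+0.80) = +0.96 V.

+0.96 V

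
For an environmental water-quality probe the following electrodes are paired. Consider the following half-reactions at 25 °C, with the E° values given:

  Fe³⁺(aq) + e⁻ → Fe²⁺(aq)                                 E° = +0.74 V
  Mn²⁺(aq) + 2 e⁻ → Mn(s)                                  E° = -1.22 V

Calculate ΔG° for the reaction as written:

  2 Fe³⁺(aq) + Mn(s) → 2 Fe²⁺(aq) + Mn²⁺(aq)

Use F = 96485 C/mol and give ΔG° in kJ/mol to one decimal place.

-378.2 kJ/mol

As written, Fe³⁺/Fe²⁺ is reduced (cathode) and Mn²⁺/Mn is oxidised (anode), so E°cell = (+0.74) − (-1.22) = +1.96 V.
Balancing electrons gives n = 2.
ΔG° = −nFE° = −(2)(96485)(+1.96) = -378,221 J = -378.2 kJ/mol.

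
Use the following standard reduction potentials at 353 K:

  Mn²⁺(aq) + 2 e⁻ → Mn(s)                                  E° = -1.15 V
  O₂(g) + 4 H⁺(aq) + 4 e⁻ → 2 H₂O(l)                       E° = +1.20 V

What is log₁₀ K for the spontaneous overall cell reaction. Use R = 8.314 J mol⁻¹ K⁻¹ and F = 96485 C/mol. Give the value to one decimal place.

134.2

Cathode: O₂/H₂O; anode: Mn²⁺/Mn. E°cell = (+1.20) − (-1.15) = +2.35 V, with n = 4.
ΔG° = −nFE° = −RT ln K, so ln K = nFE°/(RT) = (4)(96485)(+2.35) / ((8.314)(353)) = 309.032.
log₁₀ K = 309.032 / ln 10 = 134.2.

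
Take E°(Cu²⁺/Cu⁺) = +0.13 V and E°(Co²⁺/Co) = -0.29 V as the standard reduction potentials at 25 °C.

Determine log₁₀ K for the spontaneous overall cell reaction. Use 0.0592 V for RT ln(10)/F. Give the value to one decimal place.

Cathode: Cu²⁺/Cu⁺; anode: Co²⁺/Co. E°cell = +0.42 V, n = 2.
log K = nE°cell / 0.0592 = (2)(+0.42) / 0.0592 = 14.2.

14.2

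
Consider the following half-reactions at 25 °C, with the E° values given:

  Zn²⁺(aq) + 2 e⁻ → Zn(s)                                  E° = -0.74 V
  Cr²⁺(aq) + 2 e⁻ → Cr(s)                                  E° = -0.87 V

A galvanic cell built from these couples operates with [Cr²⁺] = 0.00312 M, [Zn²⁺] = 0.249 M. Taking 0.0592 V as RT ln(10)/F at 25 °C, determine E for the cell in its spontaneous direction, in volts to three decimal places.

Zn²⁺/Zn is the cathode (higher E°), Cr²⁺/Cr the anode: E°cell = -0.74 − (-0.87) = +0.13 V, n = 2.
Overall: Zn²⁺(aq) + Cr(s) → Zn(s) + Cr²⁺(aq)
Q = [Cr²⁺] / ([Zn²⁺]); log Q = -1.902.
E = E° − (0.0592/n) log Q = +0.13 − (0.0592/2)(-1.902) = +0.186 V.

+0.186 V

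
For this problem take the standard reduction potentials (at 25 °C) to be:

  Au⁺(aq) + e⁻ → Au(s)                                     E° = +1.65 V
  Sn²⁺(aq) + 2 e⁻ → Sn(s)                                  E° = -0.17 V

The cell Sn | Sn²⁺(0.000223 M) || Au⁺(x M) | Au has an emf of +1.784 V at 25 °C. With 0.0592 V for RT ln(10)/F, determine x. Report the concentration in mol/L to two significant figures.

0.0037 M

Au⁺/Au is the cathode, Sn²⁺/Sn the anode: E°cell = +1.82 V, n = 2.
Overall reaction: 2 Au⁺(aq) + Sn(s) → 2 Au(s) + Sn²⁺(aq); Q = [Sn²⁺]^1/[Au⁺]^2.
From E = E° − (0.0592/n) log Q: log Q = (E° − E)·n/0.0592 = (+1.82 − (+1.784))·2/0.0592 = 1.2162.
So 2·log[Au⁺] = 1·log(0.000223) − log Q = -3.6517 − (1.2162) = -4.8679; log[Au⁺] = -4.8679 / 2 = -2.4339; [Au⁺] = 10^(-2.4339) ≈ 0.0037 M.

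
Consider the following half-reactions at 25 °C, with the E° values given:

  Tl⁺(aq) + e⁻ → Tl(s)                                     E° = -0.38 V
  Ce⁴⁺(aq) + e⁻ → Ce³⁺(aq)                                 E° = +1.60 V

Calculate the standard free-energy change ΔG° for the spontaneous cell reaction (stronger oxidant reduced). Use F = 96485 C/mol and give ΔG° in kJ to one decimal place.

-191.0 kJ

Ce⁴⁺/Ce³⁺ (E° = +1.60 V) is the cathode; Tl⁺/Tl (E° = -0.38 V) is the anode, so E°cell = +1.98 V.
Balancing electrons gives n = 1 (lcm of 1 and 1).
ΔG° = −nFE° = −(1)(96485)(+1.98) = -191,040 J = -191.0 kJ.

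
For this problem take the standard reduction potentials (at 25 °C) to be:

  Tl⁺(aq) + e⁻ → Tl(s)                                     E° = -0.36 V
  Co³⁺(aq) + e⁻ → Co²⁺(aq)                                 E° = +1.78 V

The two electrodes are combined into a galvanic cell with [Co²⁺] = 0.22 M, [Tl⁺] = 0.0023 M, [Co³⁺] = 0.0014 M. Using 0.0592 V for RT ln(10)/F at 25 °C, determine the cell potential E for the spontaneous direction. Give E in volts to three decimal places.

Co³⁺/Co²⁺ is the cathode (higher E°), Tl⁺/Tl the anode: E°cell = +1.78 − (-0.36) = +2.14 V, n = 1.
Overall: Co³⁺(aq) + Tl(s) → Co²⁺(aq) + Tl⁺(aq)
Q = [Co²⁺]·[Tl⁺] / ([Co³⁺]); log Q = -0.442.
E = E° − (0.0592/n) log Q = +2.14 − (0.0592/1)(-0.442) = +2.166 V.

+2.166 V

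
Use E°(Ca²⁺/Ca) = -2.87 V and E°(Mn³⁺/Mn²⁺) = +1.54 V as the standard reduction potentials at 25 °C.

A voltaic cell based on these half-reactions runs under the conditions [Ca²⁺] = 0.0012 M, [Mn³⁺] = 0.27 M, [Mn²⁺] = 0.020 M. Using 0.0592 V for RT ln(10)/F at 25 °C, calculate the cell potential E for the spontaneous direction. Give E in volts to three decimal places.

Mn³⁺/Mn²⁺ is the cathode (higher E°), Ca²⁺/Ca the anode: E°cell = +1.54 − (-2.87) = +4.41 V, n = 2.
Overall: 2 Mn³⁺(aq) + Ca(s) → 2 Mn²⁺(aq) + Ca²⁺(aq)
Q = [Mn²⁺]^2·[Ca²⁺] / ([Mn³⁺]^2); log Q = -5.181.
E = E° − (0.0592/n) log Q = +4.41 − (0.0592/2)(-5.181) = +4.563 V.

+4.563 V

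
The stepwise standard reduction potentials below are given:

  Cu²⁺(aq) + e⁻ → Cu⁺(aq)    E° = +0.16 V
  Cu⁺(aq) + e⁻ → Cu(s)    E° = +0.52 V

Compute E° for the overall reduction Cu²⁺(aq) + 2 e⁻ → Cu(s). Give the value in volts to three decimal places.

+0.340 V

Standard free energies of sequential steps add: ΔG°₃ = ΔG°₁ + ΔG°₂, so n₃E°₃ = n₁E°₁ + n₂E°₂.
E°₃ = (1×+0.16 + 1×+0.52) / 2 = (+0.680) / 2 = +0.340 V.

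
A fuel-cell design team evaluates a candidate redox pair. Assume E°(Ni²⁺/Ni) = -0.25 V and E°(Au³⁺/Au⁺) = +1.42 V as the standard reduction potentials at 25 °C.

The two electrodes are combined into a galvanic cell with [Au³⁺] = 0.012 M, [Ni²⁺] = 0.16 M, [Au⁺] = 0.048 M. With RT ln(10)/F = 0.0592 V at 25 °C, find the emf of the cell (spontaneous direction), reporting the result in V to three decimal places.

Au³⁺/Au⁺ is the cathode (higher E°), Ni²⁺/Ni the anode: E°cell = +1.42 − (-0.25) = +1.67 V, n = 2.
Overall: Au³⁺(aq) + Ni(s) → Au⁺(aq) + Ni²⁺(aq)
Q = [Au⁺]·[Ni²⁺] / ([Au³⁺]); log Q = -0.194.
E = E° − (0.0592/n) log Q = +1.67 − (0.0592/2)(-0.194) = +1.676 V.

+1.676 V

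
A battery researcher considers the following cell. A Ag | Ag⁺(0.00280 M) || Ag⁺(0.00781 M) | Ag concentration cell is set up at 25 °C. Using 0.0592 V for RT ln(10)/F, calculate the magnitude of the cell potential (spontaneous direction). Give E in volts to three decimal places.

For a concentration cell E°cell = 0. The 0.00781 M side is the cathode (reduction is favoured where [Ag⁺] is higher).
With n = 1, E = −(0.0592/1) log([Ag⁺]ₐₙ/[Ag⁺]꜀ₐₜ) = −(0.0592/1) log(0.0028/0.00781) = −(0.0592/1)(-0.445) = +0.026 V.

+0.026 V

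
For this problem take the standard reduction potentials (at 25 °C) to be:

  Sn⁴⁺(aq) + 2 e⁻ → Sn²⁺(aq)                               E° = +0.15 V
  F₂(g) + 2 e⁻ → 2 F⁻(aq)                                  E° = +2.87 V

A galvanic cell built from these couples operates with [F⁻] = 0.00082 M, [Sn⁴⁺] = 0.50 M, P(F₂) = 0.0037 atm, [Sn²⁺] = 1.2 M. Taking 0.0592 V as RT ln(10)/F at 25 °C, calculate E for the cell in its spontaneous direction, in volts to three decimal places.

F₂/F⁻ is the cathode (higher E°), Sn⁴⁺/Sn²⁺ the anode: E°cell = +2.87 − (+0.15) = +2.72 V, n = 2.
Overall: F₂(g) + Sn²⁺(aq) → 2 F⁻(aq) + Sn⁴⁺(aq)
Q = [F⁻]^2·[Sn⁴⁺] / (P(F₂)·[Sn²⁺]); log Q = -4.121.
E = E° − (0.0592/n) log Q = +2.72 − (0.0592/2)(-4.121) = +2.842 V.

+2.842 V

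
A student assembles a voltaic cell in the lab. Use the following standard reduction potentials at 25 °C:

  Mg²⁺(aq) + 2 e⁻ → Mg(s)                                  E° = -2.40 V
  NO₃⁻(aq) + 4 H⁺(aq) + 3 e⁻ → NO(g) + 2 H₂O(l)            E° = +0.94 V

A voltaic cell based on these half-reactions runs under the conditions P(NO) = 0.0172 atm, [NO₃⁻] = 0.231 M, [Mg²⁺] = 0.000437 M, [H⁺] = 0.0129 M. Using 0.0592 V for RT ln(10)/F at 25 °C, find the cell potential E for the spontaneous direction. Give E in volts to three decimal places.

NO₃⁻/NO is the cathode (higher E°), Mg²⁺/Mg the anode: E°cell = +0.94 − (-2.40) = +3.34 V, n = 6.
Overall: 2 NO₃⁻(aq) + 8 H⁺(aq) + 3 Mg(s) → 2 NO(g) + 4 H₂O(l) + 3 Mg²⁺(aq)
Q = P(NO)^2·[Mg²⁺]^3 / ([NO₃⁻]^2·[H⁺]^8); log Q = 2.781.
E = E° − (0.0592/n) log Q = +3.34 − (0.0592/6)(2.781) = +3.313 V.

+3.313 V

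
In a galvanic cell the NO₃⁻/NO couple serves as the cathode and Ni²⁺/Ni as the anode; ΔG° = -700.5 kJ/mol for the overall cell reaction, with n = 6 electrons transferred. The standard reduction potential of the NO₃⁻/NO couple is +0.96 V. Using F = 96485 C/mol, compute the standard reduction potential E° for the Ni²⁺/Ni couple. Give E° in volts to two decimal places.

-0.25 V

E°cell = −ΔG°/(nF) = −(-700.5×10³)/((6)(96485)) = +1.210 V.
Since NO₃⁻/NO is the cathode and Ni²⁺/Ni the anode, E°cell = E°(NO₃⁻/NO) − E°(Ni²⁺/Ni).
So E°(Ni²⁺/Ni) = E°(NO₃⁻/NO) − E°cell = (+0.96) − (+1.210) = -0.25 V.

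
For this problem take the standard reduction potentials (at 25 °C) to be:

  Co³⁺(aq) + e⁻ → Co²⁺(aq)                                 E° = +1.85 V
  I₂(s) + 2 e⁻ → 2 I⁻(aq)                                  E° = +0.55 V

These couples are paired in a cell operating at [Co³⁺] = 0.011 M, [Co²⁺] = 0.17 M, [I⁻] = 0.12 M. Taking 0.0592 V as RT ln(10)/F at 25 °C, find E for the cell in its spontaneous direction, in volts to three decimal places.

Co³⁺/Co²⁺ is the cathode (higher E°), I₂/I⁻ the anode: E°cell = +1.85 − (+0.55) = +1.30 V, n = 2.
Overall: 2 Co³⁺(aq) + 2 I⁻(aq) → 2 Co²⁺(aq) + I₂(s)
Q = [Co²⁺]^2 / ([Co³⁺]^2·[I⁻]^2); log Q = 4.220.
E = E° − (0.0592/n) log Q = +1.30 − (0.0592/2)(4.220) = +1.175 V.

+1.175 V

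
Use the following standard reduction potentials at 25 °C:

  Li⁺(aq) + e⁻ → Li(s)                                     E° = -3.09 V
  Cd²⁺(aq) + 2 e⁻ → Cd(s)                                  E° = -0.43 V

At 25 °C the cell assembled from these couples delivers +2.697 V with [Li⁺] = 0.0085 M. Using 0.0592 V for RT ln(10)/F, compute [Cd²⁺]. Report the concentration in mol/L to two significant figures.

0.0013 M

Cd²⁺/Cd is the cathode, Li⁺/Li the anode: E°cell = +2.66 V, n = 2.
Overall reaction: Cd²⁺(aq) + 2 Li(s) → Cd(s) + 2 Li⁺(aq); Q = [Li⁺]^2/[Cd²⁺]^1.
From E = E° − (0.0592/n) log Q: log Q = (E° − E)·n/0.0592 = (+2.66 − (+2.697))·2/0.0592 = -1.2500.
So 1·log[Cd²⁺] = 2·log(0.0085) − log Q = -4.1412 − (-1.2500) = -2.8912; [Cd²⁺] = 10^(-2.8912) ≈ 0.0013 M.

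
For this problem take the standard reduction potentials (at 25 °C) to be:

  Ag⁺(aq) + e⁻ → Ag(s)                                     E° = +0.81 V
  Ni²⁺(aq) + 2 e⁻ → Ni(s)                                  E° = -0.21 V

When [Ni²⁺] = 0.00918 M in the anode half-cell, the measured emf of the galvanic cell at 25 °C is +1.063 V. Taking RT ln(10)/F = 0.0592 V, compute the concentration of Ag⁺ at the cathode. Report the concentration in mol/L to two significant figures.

Ag⁺/Ag is the cathode, Ni²⁺/Ni the anode: E°cell = +1.02 V, n = 2.
Overall reaction: 2 Ag⁺(aq) + Ni(s) → 2 Ag(s) + Ni²⁺(aq); Q = [Ni²⁺]^1/[Ag⁺]^2.
From E = E° − (0.0592/n) log Q: log Q = (E° − E)·n/0.0592 = (+1.02 − (+1.063))·2/0.0592 = -1.4527.
So 2·log[Ag⁺] = 1·log(0.00918) − log Q = -2.0372 − (-1.4527) = -0.5845; log[Ag⁺] = -0.5845 / 2 = -0.2923; [Ag⁺] = 10^(-0.2923) ≈ 0.51 M.

0.51 M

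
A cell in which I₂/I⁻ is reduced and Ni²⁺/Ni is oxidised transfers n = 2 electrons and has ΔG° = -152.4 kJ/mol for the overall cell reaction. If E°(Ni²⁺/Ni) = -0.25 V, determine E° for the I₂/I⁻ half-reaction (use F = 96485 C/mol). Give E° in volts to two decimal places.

+0.54 V

E°cell = −ΔG°/(nF) = −(-152.4×10³)/((2)(96485)) = +0.790 V.
Since I₂/I⁻ is the cathode and Ni²⁺/Ni the anode, E°cell = E°(I₂/I⁻) − E°(Ni²⁺/Ni).
So E°(I₂/I⁻) = E°cell + E°(Ni²⁺/Ni) = +0.790 + (-0.25) = +0.54 V.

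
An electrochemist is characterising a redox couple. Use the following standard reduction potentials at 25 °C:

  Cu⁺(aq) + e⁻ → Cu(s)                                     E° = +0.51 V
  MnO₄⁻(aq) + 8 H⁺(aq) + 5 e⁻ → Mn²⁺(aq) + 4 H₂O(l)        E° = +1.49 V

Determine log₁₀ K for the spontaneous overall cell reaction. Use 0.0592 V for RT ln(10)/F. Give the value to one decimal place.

82.8

Cathode: MnO₄⁻/Mn²⁺; anode: Cu⁺/Cu. E°cell = +0.98 V, n = 5.
log K = nE°cell / 0.0592 = (5)(+0.98) / 0.0592 = 82.8.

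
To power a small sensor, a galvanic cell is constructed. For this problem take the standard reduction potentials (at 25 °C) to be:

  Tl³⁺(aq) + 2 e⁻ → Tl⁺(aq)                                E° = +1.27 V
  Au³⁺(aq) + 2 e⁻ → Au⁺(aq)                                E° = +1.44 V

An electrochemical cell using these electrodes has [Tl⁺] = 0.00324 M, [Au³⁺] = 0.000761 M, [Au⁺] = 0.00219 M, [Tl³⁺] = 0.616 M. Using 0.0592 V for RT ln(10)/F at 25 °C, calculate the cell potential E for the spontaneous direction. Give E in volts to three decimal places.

+0.089 V

Au³⁺/Au⁺ is the cathode (higher E°), Tl³⁺/Tl⁺ the anode: E°cell = +1.44 − (+1.27) = +0.17 V, n = 2.
Overall: Au³⁺(aq) + Tl⁺(aq) → Au⁺(aq) + Tl³⁺(aq)
Q = [Au⁺]·[Tl³⁺] / ([Au³⁺]·[Tl⁺]); log Q = 2.738.
E = E° − (0.0592/n) log Q = +0.17 − (0.0592/2)(2.738) = +0.089 V.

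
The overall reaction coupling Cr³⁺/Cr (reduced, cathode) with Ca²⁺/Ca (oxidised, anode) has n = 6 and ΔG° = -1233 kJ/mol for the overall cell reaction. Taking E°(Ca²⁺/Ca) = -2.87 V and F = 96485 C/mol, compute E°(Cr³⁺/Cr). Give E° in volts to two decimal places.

-0.74 V

E°cell = −ΔG°/(nF) = −(-1233×10³)/((6)(96485)) = +2.130 V.
Since Cr³⁺/Cr is the cathode and Ca²⁺/Ca the anode, E°cell = E°(Cr³⁺/Cr) − E°(Ca²⁺/Ca).
So E°(Cr³⁺/Cr) = E°cell + E°(Ca²⁺/Ca) = +2.130 + (-2.87) = -0.74 V.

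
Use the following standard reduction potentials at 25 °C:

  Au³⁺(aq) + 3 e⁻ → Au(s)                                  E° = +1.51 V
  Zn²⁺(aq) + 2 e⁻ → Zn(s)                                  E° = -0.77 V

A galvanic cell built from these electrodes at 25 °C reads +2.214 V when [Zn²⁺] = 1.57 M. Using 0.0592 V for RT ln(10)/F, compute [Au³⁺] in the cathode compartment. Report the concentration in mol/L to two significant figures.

0.00089 M

Au³⁺/Au is the cathode, Zn²⁺/Zn the anode: E°cell = +2.28 V, n = 6.
Overall reaction: 2 Au³⁺(aq) + 3 Zn(s) → 2 Au(s) + 3 Zn²⁺(aq); Q = [Zn²⁺]^3/[Au³⁺]^2.
From E = E° − (0.0592/n) log Q: log Q = (E° − E)·n/0.0592 = (+2.28 − (+2.214))·6/0.0592 = 6.6892.
So 2·log[Au³⁺] = 3·log(1.57) − log Q = 0.5877 − (6.6892) = -6.1015; log[Au³⁺] = -6.1015 / 2 = -3.0507; [Au³⁺] = 10^(-3.0507) ≈ 0.00089 M.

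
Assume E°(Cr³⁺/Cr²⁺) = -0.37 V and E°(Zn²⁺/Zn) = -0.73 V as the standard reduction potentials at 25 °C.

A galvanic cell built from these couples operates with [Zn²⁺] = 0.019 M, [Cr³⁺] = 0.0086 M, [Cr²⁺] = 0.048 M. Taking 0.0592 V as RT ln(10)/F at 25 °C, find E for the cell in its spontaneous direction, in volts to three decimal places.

Cr³⁺/Cr²⁺ is the cathode (higher E°), Zn²⁺/Zn the anode: E°cell = -0.37 − (-0.73) = +0.36 V, n = 2.
Overall: 2 Cr³⁺(aq) + Zn(s) → 2 Cr²⁺(aq) + Zn²⁺(aq)
Q = [Cr²⁺]^2·[Zn²⁺] / ([Cr³⁺]^2); log Q = -0.228.
E = E° − (0.0592/n) log Q = +0.36 − (0.0592/2)(-0.228) = +0.367 V.

+0.367 V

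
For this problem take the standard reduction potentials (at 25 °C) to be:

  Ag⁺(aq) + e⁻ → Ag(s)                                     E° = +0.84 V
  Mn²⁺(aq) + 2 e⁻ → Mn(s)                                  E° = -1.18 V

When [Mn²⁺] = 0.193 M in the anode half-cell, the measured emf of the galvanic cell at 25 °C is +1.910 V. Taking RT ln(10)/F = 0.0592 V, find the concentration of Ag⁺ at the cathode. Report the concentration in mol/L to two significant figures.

0.0061 M

Ag⁺/Ag is the cathode, Mn²⁺/Mn the anode: E°cell = +2.02 V, n = 2.
Overall reaction: 2 Ag⁺(aq) + Mn(s) → 2 Ag(s) + Mn²⁺(aq); Q = [Mn²⁺]^1/[Ag⁺]^2.
From E = E° − (0.0592/n) log Q: log Q = (E° − E)·n/0.0592 = (+2.02 − (+1.910))·2/0.0592 = 3.7162.
So 2·log[Ag⁺] = 1·log(0.193) − log Q = -0.7144 − (3.7162) = -4.4306; log[Ag⁺] = -4.4306 / 2 = -2.2153; [Ag⁺] = 10^(-2.2153) ≈ 0.0061 M.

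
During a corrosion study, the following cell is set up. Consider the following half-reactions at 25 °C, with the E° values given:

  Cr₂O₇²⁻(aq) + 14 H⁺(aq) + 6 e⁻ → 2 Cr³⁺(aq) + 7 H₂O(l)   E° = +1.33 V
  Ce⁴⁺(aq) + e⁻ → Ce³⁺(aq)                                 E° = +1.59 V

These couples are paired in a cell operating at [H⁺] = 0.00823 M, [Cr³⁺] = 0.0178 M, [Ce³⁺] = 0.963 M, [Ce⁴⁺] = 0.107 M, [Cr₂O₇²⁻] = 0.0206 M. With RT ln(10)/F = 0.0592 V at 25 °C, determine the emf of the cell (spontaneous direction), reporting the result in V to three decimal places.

+0.474 V

Ce⁴⁺/Ce³⁺ is the cathode (higher E°), Cr₂O₇²⁻/Cr³⁺ the anode: E°cell = +1.59 − (+1.33) = +0.26 V, n = 6.
Overall: 6 Ce⁴⁺(aq) + 2 Cr³⁺(aq) + 7 H₂O(l) → 6 Ce³⁺(aq) + Cr₂O₇²⁻(aq) + 14 H⁺(aq)
Q = [Ce³⁺]^6·[Cr₂O₇²⁻]·[H⁺]^14 / ([Ce⁴⁺]^6·[Cr³⁺]^2); log Q = -21.646.
E = E° − (0.0592/n) log Q = +0.26 − (0.0592/6)(-21.646) = +0.474 V.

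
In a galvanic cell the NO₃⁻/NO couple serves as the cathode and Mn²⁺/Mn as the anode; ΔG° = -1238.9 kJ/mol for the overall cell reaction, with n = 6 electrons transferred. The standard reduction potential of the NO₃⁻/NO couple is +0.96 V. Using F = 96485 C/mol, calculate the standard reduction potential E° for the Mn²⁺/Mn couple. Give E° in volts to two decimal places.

E°cell = −ΔG°/(nF) = −(-1238.9×10³)/((6)(96485)) = +2.140 V.
Since NO₃⁻/NO is the cathode and Mn²⁺/Mn the anode, E°cell = E°(NO₃⁻/NO) − E°(Mn²⁺/Mn).
So E°(Mn²⁺/Mn) = E°(NO₃⁻/NO) − E°cell = (+0.96) − (+2.140) = -1.18 V.

-1.18 V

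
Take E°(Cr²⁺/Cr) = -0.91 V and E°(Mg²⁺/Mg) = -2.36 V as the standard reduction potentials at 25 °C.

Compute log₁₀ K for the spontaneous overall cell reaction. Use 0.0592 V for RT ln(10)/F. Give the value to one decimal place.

49.0

Cathode: Cr²⁺/Cr; anode: Mg²⁺/Mg. E°cell = +1.45 V, n = 2.
log K = nE°cell / 0.0592 = (2)(+1.45) / 0.0592 = 49.0.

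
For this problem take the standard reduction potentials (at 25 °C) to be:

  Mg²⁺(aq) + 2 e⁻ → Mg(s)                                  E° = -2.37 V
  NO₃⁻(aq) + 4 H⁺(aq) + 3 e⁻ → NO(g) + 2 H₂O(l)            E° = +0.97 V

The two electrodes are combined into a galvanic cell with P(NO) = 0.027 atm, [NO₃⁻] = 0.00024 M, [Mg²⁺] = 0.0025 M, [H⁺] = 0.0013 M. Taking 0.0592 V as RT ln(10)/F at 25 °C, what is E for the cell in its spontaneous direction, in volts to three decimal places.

NO₃⁻/NO is the cathode (higher E°), Mg²⁺/Mg the anode: E°cell = +0.97 − (-2.37) = +3.34 V, n = 6.
Overall: 2 NO₃⁻(aq) + 8 H⁺(aq) + 3 Mg(s) → 2 NO(g) + 4 H₂O(l) + 3 Mg²⁺(aq)
Q = P(NO)^2·[Mg²⁺]^3 / ([NO₃⁻]^2·[H⁺]^8); log Q = 19.385.
E = E° − (0.0592/n) log Q = +3.34 − (0.0592/6)(19.385) = +3.149 V.

+3.149 V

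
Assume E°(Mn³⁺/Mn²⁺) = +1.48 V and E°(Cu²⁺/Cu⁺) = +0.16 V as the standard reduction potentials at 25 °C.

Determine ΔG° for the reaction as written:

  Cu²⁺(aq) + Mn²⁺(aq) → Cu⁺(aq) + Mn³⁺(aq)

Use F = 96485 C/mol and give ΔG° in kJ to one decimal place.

+127.4 kJ

As written, Cu²⁺/Cu⁺ is reduced (cathode) and Mn³⁺/Mn²⁺ is oxidised (anode), so E°cell = (+0.16) − (+1.48) = -1.32 V.
Balancing electrons gives n = 1.
ΔG° = −nFE° = −(1)(96485)(-1.32) = 127,360 J = +127.4 kJ.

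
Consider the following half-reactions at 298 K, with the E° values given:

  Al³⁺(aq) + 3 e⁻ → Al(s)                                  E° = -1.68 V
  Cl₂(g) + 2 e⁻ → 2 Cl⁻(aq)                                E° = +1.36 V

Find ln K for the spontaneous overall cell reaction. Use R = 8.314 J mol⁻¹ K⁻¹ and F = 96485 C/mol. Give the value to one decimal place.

Cathode: Cl₂/Cl⁻; anode: Al³⁺/Al. E°cell = (+1.36) − (-1.68) = +3.04 V, with n = 6.
ΔG° = −nFE° = −RT ln K, so ln K = nFE°/(RT) = (6)(96485)(+3.04) / ((8.314)(298)) = 710.327.

710.3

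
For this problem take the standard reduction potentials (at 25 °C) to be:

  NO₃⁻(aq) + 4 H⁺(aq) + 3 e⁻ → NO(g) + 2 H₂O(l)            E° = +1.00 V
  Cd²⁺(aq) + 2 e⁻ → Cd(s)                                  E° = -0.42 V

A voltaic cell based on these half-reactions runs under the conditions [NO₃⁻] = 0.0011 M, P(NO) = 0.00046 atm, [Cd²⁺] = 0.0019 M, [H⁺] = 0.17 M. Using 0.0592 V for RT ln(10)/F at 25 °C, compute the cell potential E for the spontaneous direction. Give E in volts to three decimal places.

NO₃⁻/NO is the cathode (higher E°), Cd²⁺/Cd the anode: E°cell = +1.00 − (-0.42) = +1.42 V, n = 6.
Overall: 2 NO₃⁻(aq) + 8 H⁺(aq) + 3 Cd(s) → 2 NO(g) + 4 H₂O(l) + 3 Cd²⁺(aq)
Q = P(NO)^2·[Cd²⁺]^3 / ([NO₃⁻]^2·[H⁺]^8); log Q = -2.765.
E = E° − (0.0592/n) log Q = +1.42 − (0.0592/6)(-2.765) = +1.447 V.

+1.447 V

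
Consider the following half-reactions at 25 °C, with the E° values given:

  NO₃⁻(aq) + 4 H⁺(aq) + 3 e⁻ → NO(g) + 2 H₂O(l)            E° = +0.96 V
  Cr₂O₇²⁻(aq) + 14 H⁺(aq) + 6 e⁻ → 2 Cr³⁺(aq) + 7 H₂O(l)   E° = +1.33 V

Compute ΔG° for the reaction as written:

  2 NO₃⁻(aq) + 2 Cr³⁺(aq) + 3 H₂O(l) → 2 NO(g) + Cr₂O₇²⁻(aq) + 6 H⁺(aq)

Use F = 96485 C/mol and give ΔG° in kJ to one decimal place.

As written, NO₃⁻/NO is reduced (cathode) and Cr₂O₇²⁻/Cr³⁺ is oxidised (anode), so E°cell = (+0.96) − (+1.33) = -0.37 V.
Balancing electrons gives n = 6.
ΔG° = −nFE° = −(6)(96485)(-0.37) = 214,197 J = +214.2 kJ.

+214.2 kJ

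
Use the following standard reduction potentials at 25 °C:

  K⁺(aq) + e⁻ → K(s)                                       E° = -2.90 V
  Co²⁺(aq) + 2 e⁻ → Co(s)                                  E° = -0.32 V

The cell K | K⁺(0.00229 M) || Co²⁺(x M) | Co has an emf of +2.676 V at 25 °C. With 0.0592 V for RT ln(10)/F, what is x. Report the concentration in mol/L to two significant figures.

0.0092 M

Co²⁺/Co is the cathode, K⁺/K the anode: E°cell = +2.58 V, n = 2.
Overall reaction: Co²⁺(aq) + 2 K(s) → Co(s) + 2 K⁺(aq); Q = [K⁺]^2/[Co²⁺]^1.
From E = E° − (0.0592/n) log Q: log Q = (E° − E)·n/0.0592 = (+2.58 − (+2.676))·2/0.0592 = -3.2432.
So 1·log[Co²⁺] = 2·log(0.00229) − log Q = -5.2803 − (-3.2432) = -2.0371; [Co²⁺] = 10^(-2.0371) ≈ 0.0092 M.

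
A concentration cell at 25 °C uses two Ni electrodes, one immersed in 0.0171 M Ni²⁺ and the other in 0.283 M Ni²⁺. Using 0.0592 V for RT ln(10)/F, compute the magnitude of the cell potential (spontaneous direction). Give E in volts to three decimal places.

+0.036 V

For a concentration cell E°cell = 0. The 0.283 M side is the cathode (reduction is favoured where [Ni²⁺] is higher).
With n = 2, E = −(0.0592/2) log([Ni²⁺]ₐₙ/[Ni²⁺]꜀ₐₜ) = −(0.0592/2) log(0.0171/0.283) = −(0.0592/2)(-1.219) = +0.036 V.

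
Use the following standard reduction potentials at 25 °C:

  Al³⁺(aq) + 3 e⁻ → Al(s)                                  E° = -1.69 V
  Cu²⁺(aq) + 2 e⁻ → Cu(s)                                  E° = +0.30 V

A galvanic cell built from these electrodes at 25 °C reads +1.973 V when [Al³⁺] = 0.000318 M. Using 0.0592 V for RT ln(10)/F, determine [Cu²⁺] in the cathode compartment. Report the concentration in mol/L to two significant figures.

Cu²⁺/Cu is the cathode, Al³⁺/Al the anode: E°cell = +1.99 V, n = 6.
Overall reaction: 3 Cu²⁺(aq) + 2 Al(s) → 3 Cu(s) + 2 Al³⁺(aq); Q = [Al³⁺]^2/[Cu²⁺]^3.
From E = E° − (0.0592/n) log Q: log Q = (E° − E)·n/0.0592 = (+1.99 − (+1.973))·6/0.0592 = 1.7230.
So 3·log[Cu²⁺] = 2·log(0.000318) − log Q = -6.9951 − (1.7230) = -8.7181; log[Cu²⁺] = -8.7181 / 3 = -2.9060; [Cu²⁺] = 10^(-2.9060) ≈ 0.0012 M.

0.0012 M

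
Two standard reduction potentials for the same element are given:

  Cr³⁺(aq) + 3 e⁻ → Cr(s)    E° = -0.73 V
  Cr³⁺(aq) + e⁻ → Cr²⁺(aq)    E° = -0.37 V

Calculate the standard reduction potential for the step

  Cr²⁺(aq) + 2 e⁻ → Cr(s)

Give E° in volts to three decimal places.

-0.910 V

Sequential free energies add, so n₃E°₃ = n₁E°₁ + n₂E°₂.
With n₃ = 3, and the known step contributing 1×(-0.37) V, the unknown satisfies 2·E° = 3×(-0.73) − 1×(-0.37) = -1.820.
E° = -1.820 / 2 = -0.910 V.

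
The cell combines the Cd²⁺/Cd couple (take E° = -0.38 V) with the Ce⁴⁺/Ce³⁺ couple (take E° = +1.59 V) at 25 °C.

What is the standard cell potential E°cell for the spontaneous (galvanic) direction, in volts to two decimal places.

The Ce⁴⁺/Ce³⁺ couple has the higher reduction potential, so it is the cathode; Cd²⁺/Cd is oxidised at the anode.
E°cell = E°(cathode) − E°(anode) = (+1.59) − (-0.38) = +1.97 V.
Since E°cell > 0, the reaction is spontaneous under standard conditions.

+1.97 V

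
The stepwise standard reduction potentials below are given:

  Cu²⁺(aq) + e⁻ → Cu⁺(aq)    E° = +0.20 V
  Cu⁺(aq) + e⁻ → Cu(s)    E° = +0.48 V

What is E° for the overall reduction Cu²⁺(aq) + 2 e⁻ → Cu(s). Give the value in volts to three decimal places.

+0.340 V

Since ΔG° = −nFE° is additive over sequential reductions, n₃E°₃ = n₁E°₁ + n₂E°₂.
E°₃ = (1×+0.20 + 1×+0.48) / 2 = (+0.680) / 2 = +0.340 V.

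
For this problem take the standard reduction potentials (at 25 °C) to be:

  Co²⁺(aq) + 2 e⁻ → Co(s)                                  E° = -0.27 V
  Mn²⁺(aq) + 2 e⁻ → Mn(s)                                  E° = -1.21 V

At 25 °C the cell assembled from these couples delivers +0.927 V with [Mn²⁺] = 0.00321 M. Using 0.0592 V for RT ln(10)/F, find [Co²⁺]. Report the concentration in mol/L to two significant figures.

0.0012 M

Co²⁺/Co is the cathode, Mn²⁺/Mn the anode: E°cell = +0.94 V, n = 2.
Overall reaction: Co²⁺(aq) + Mn(s) → Co(s) + Mn²⁺(aq); Q = [Mn²⁺]^1/[Co²⁺]^1.
From E = E° − (0.0592/n) log Q: log Q = (E° − E)·n/0.0592 = (+0.94 − (+0.927))·2/0.0592 = 0.4392.
So 1·log[Co²⁺] = 1·log(0.00321) − log Q = -2.4935 − (0.4392) = -2.9327; [Co²⁺] = 10^(-2.9327) ≈ 0.0012 M.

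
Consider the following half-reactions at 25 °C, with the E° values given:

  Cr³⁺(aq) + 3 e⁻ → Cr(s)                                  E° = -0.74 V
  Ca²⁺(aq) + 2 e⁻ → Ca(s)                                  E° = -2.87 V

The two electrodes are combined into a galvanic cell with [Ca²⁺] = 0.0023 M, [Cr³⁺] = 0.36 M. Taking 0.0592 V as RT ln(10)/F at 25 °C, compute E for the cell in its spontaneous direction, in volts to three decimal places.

Cr³⁺/Cr is the cathode (higher E°), Ca²⁺/Ca the anode: E°cell = -0.74 − (-2.87) = +2.13 V, n = 6.
Overall: 2 Cr³⁺(aq) + 3 Ca(s) → 2 Cr(s) + 3 Ca²⁺(aq)
Q = [Ca²⁺]^3 / ([Cr³⁺]^2); log Q = -7.027.
E = E° − (0.0592/n) log Q = +2.13 − (0.0592/6)(-7.027) = +2.199 V.

+2.199 V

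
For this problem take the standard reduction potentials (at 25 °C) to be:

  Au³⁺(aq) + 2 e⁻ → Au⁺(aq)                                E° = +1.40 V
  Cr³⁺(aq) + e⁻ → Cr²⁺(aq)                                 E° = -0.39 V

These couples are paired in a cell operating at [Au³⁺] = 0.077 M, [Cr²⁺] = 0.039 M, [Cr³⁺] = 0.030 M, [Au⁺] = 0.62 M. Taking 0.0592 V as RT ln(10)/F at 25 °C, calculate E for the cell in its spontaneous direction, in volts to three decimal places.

+1.770 V

Au³⁺/Au⁺ is the cathode (higher E°), Cr³⁺/Cr²⁺ the anode: E°cell = +1.40 − (-0.39) = +1.79 V, n = 2.
Overall: Au³⁺(aq) + 2 Cr²⁺(aq) → Au⁺(aq) + 2 Cr³⁺(aq)
Q = [Au⁺]·[Cr³⁺]^2 / ([Au³⁺]·[Cr²⁺]^2); log Q = 0.678.
E = E° − (0.0592/n) log Q = +1.79 − (0.0592/2)(0.678) = +1.770 V.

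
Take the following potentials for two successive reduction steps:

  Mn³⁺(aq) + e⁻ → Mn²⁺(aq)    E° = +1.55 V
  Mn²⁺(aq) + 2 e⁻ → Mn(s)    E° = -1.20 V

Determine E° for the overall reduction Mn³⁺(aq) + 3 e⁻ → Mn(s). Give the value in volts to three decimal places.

Adding the free-energy changes (−nFE°) of the two steps gives −n₃FE°₃ = −n₁FE°₁ − n₂FE°₂.
E°₃ = (1×+1.55 + 2×-1.20) / 3 = (-0.850) / 3 = -0.283 V.

-0.283 V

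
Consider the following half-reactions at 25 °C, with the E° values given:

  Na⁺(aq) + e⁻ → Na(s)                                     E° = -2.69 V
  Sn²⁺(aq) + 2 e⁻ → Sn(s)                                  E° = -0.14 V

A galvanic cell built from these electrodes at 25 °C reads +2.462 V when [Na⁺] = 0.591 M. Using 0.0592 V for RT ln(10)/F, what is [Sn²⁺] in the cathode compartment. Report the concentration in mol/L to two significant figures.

Sn²⁺/Sn is the cathode, Na⁺/Na the anode: E°cell = +2.55 V, n = 2.
Overall reaction: Sn²⁺(aq) + 2 Na(s) → Sn(s) + 2 Na⁺(aq); Q = [Na⁺]^2/[Sn²⁺]^1.
From E = E° − (0.0592/n) log Q: log Q = (E° − E)·n/0.0592 = (+2.55 − (+2.462))·2/0.0592 = 2.9730.
So 1·log[Sn²⁺] = 2·log(0.591) − log Q = -0.4568 − (2.9730) = -3.4298; [Sn²⁺] = 10^(-3.4298) ≈ 0.00037 M.

0.00037 M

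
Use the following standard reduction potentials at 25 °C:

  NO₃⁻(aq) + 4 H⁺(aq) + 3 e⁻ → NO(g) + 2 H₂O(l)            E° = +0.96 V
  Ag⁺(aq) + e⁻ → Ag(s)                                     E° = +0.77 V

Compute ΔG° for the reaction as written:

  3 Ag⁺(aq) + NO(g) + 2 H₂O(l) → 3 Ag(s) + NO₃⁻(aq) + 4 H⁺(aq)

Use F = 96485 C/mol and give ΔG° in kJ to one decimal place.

As written, Ag⁺/Ag is reduced (cathode) and NO₃⁻/NO is oxidised (anode), so E°cell = (+0.77) − (+0.96) = -0.19 V.
Balancing electrons gives n = 3.
ΔG° = −nFE° = −(3)(96485)(-0.19) = 54,996 J = +55.0 kJ.

+55.0 kJ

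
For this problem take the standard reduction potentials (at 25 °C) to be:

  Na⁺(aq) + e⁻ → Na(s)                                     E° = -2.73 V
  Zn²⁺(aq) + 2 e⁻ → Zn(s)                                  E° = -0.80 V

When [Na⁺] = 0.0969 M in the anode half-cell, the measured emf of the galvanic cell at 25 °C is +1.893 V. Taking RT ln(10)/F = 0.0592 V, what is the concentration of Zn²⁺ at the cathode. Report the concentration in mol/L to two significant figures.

0.00053 M

Zn²⁺/Zn is the cathode, Na⁺/Na the anode: E°cell = +1.93 V, n = 2.
Overall reaction: Zn²⁺(aq) + 2 Na(s) → Zn(s) + 2 Na⁺(aq); Q = [Na⁺]^2/[Zn²⁺]^1.
From E = E° − (0.0592/n) log Q: log Q = (E° − E)·n/0.0592 = (+1.93 − (+1.893))·2/0.0592 = 1.2500.
So 1·log[Zn²⁺] = 2·log(0.0969) − log Q = -2.0274 − (1.2500) = -3.2774; [Zn²⁺] = 10^(-3.2774) ≈ 0.00053 M.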